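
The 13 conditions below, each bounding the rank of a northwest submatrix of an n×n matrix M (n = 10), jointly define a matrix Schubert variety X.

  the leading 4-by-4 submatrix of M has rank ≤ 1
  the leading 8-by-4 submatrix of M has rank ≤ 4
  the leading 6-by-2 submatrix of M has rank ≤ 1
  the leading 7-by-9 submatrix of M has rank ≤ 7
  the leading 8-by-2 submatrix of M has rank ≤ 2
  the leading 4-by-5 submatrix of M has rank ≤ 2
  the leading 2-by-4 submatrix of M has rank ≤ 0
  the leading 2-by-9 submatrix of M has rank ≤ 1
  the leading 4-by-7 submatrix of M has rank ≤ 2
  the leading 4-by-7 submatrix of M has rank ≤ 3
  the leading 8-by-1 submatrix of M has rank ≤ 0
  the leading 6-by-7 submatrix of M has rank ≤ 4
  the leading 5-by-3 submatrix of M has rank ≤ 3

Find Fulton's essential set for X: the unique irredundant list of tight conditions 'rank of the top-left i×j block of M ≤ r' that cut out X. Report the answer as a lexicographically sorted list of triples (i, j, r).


Recovering R(i,j) via the rank-extension bound from the 13 conditions:

  row 1: 0, 0, 0, 0, 1, 1, 1, 1, 1, 1
  row 2: 0, 0, 0, 0, 1, 1, 1, 1, 1, 2
  row 3: 0, 1, 1, 1, 2, 2, 2, 2, 2, 3
  row 4: 0, 1, 1, 1, 2, 2, 2, 3, 3, 4
  row 5: 0, 1, 2, 2, 3, 3, 3, 4, 4, 5
  row 6: 0, 1, 2, 3, 4, 4, 4, 5, 5, 6
  row 7: 0, 1, 2, 3, 4, 5, 5, 6, 6, 7
  row 8: 0, 1, 2, 3, 4, 5, 6, 7, 7, 8
  row 9: 1, 2, 3, 4, 5, 6, 7, 8, 8, 9
  row 10: 1, 2, 3, 4, 5, 6, 7, 8, 9, 10

second differences of R give the permutation w = (5, 10, 2, 8, 3, 4, 6, 7, 1, 9).

Fulton essential set (5 of the 22 Rothe cells):

[(2, 4, 0), (2, 9, 1), (4, 4, 1), (4, 7, 2), (8, 1, 0)]


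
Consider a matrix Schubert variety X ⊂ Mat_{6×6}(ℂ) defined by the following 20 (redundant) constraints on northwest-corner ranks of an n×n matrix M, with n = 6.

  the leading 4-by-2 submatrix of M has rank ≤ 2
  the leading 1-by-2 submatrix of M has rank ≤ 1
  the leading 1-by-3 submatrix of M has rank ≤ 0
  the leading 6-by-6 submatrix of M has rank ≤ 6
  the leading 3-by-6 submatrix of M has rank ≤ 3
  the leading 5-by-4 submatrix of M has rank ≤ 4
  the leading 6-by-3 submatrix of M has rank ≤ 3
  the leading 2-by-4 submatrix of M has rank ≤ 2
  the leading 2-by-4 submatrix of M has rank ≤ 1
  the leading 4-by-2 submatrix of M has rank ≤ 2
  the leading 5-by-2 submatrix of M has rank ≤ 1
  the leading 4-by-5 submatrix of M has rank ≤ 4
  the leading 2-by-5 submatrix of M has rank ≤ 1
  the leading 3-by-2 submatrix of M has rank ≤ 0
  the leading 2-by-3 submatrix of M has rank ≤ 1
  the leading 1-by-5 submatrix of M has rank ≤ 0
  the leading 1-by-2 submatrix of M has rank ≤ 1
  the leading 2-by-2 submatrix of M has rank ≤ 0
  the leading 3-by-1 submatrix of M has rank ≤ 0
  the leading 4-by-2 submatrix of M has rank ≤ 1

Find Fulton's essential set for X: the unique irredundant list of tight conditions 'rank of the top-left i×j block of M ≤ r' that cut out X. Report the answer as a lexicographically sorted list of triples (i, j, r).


The tightest implied rank at each (i,j), from the 20 conditions:

  i=1: 0, 0, 0, 0, 0, 1
  i=2: 0, 0, 1, 1, 1, 2
  i=3: 0, 0, 1, 2, 2, 3
  i=4: 1, 1, 2, 3, 3, 4
  i=5: 1, 1, 2, 3, 4, 5
  i=6: 1, 2, 3, 4, 5, 6

reading off 1-entries of Δ²R: w = (6, 3, 4, 1, 5, 2).

Fulton essential set (3 of the 10 Rothe cells):

[(1, 5, 0), (3, 2, 0), (5, 2, 1)]


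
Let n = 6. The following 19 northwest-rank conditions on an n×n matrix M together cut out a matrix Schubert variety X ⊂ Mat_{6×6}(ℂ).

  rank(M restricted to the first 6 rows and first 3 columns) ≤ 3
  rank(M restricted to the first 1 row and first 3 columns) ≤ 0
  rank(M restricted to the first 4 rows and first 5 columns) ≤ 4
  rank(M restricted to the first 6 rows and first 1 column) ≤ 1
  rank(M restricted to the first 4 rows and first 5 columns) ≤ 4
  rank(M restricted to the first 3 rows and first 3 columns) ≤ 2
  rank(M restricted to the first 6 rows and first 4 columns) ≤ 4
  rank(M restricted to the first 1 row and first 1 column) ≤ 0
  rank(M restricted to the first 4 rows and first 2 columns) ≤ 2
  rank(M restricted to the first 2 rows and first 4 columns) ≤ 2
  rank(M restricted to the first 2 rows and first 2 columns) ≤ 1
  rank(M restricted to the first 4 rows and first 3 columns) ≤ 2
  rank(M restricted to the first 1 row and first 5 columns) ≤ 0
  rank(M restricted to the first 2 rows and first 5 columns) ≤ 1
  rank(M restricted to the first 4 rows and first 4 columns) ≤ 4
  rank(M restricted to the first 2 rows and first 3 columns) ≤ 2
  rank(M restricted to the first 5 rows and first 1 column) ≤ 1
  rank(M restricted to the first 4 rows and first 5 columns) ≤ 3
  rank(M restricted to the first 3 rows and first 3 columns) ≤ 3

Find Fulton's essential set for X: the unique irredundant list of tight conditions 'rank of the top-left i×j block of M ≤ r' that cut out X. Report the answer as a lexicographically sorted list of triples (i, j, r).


Reconstructing r_w from the 19 given conditions:

  R[1]: 0 0 0 0 0 1
  R[2]: 1 1 1 1 1 2
  R[3]: 1 2 2 2 2 3
  R[4]: 1 2 2 3 3 4
  R[5]: 1 2 3 4 4 5
  R[6]: 1 2 3 4 5 6

hence w(1..6) = (6, 1, 2, 4, 3, 5).

ℓ(w)=6; the 2 essential cells (i,j,r):

[(1, 5, 0), (4, 3, 2)]


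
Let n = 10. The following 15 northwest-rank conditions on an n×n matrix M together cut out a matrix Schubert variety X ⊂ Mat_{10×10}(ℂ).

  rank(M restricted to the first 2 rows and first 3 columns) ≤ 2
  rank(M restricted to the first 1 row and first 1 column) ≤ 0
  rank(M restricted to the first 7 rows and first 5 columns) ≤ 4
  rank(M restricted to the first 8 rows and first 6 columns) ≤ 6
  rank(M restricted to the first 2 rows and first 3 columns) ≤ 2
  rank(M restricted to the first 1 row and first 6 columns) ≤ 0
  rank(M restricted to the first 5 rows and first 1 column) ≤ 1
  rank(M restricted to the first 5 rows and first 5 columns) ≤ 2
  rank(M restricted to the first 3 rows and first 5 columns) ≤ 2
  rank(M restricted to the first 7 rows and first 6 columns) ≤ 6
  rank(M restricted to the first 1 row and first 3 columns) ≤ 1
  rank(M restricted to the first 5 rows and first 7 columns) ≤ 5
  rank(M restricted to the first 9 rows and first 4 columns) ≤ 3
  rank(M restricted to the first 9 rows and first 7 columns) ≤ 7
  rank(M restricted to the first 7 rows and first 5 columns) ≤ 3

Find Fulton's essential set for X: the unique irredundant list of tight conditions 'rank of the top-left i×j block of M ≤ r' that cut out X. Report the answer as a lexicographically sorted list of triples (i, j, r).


Propagating the 15 rank bounds to every northwest block:

  R[1]: 0 | 0 | 0 | 0 | 0 | 0 | 1 | 1 | 1 | 1
  R[2]: 1 | 1 | 1 | 1 | 1 | 1 | 2 | 2 | 2 | 2
  R[3]: 1 | 2 | 2 | 2 | 2 | 2 | 3 | 3 | 3 | 3
  R[4]: 1 | 2 | 2 | 2 | 2 | 3 | 4 | 4 | 4 | 4
  R[5]: 1 | 2 | 2 | 2 | 2 | 3 | 4 | 5 | 5 | 5
  R[6]: 1 | 2 | 3 | 3 | 3 | 4 | 5 | 6 | 6 | 6
  R[7]: 1 | 2 | 3 | 3 | 3 | 4 | 5 | 6 | 7 | 7
  R[8]: 1 | 2 | 3 | 3 | 4 | 5 | 6 | 7 | 8 | 8
  R[9]: 1 | 2 | 3 | 3 | 4 | 5 | 6 | 7 | 8 | 9
  R[10]: 1 | 2 | 3 | 4 | 5 | 6 | 7 | 8 | 9 | 10

so w = (7, 1, 2, 6, 8, 3, 9, 5, 10, 4).

Fulton essential set (4 of the 16 Rothe cells):

[(1, 6, 0), (5, 5, 2), (7, 5, 3), (9, 4, 3)]


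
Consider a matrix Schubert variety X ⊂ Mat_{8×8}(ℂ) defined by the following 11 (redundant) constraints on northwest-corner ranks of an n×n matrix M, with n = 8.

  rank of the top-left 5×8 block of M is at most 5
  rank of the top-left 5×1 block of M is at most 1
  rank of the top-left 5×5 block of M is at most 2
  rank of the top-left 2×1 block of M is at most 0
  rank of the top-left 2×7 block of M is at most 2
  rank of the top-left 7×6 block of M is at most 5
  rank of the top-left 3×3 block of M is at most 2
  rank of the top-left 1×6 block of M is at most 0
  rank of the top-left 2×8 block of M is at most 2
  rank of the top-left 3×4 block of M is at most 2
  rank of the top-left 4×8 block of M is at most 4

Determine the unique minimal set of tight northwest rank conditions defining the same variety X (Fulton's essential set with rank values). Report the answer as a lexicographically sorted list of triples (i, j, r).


Rank table r_w(8×8) implied by the 11 constraints:

  i=1: 0 | 0 | 0 | 0 | 0 | 0 | 1 | 1
  i=2: 0 | 1 | 1 | 1 | 1 | 1 | 2 | 2
  i=3: 1 | 2 | 2 | 2 | 2 | 2 | 3 | 3
  i=4: 1 | 2 | 2 | 2 | 2 | 3 | 4 | 4
  i=5: 1 | 2 | 2 | 2 | 2 | 3 | 4 | 5
  i=6: 1 | 2 | 3 | 3 | 3 | 4 | 5 | 6
  i=7: 1 | 2 | 3 | 4 | 4 | 5 | 6 | 7
  i=8: 1 | 2 | 3 | 4 | 5 | 6 | 7 | 8

giving w = (7, 2, 1, 6, 8, 3, 4, 5) via Δ²R.

ℓ(w)=13; the 3 essential cells (i,j,r):

[(1, 6, 0), (2, 1, 0), (5, 5, 2)]


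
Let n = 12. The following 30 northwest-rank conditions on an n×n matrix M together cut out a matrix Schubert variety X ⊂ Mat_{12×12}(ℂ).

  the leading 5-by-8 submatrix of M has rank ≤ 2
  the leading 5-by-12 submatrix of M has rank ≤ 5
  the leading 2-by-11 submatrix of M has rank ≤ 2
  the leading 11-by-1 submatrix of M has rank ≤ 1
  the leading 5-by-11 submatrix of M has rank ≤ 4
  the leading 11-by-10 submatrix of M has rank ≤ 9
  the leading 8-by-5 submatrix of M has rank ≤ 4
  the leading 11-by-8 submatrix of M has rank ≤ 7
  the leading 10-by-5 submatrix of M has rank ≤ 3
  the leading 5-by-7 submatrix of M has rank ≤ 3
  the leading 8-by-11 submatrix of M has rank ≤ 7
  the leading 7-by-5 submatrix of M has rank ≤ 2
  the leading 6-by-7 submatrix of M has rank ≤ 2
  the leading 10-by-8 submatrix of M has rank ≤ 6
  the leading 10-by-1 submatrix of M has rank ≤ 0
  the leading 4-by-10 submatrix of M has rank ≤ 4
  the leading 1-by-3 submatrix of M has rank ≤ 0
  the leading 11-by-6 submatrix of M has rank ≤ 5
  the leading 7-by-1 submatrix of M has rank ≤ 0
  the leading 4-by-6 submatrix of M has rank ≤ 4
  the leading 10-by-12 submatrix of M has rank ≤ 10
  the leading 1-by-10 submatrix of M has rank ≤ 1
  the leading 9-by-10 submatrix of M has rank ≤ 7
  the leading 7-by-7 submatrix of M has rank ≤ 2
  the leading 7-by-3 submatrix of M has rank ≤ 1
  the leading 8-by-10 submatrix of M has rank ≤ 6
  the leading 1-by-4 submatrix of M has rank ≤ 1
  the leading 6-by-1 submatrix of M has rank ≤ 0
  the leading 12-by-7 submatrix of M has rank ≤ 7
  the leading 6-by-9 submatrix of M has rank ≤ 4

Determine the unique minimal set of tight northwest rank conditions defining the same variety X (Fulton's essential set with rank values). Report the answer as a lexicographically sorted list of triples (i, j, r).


Recovering R(i,j) via the rank-extension bound from the 30 conditions:

  i=1: 0 0 0 1 1 1 1 1 1 1 1 1
  i=2: 0 1 1 2 2 2 2 2 2 2 2 2
  i=3: 0 1 1 2 2 2 2 2 3 3 3 3
  i=4: 0 1 1 2 2 2 2 2 3 4 4 4
  i=5: 0 1 1 2 2 2 2 2 3 4 4 5
  i=6: 0 1 1 2 2 2 2 3 4 5 5 6
  i=7: 0 1 1 2 2 2 2 3 4 5 6 7
  i=8: 0 1 2 3 3 3 3 4 5 6 7 8
  i=9: 0 1 2 3 3 4 4 5 6 7 8 9
  i=10: 0 1 2 3 3 4 5 6 7 8 9 10
  i=11: 1 2 3 4 4 5 6 7 8 9 10 11
  i=12: 1 2 3 4 5 6 7 8 9 10 11 12

the unique w with this rank table is (4, 2, 9, 10, 12, 8, 11, 3, 6, 7, 1, 5).

D(w) has 38 cells with 7 SE-corners; essential set:

[(1, 3, 0), (5, 8, 2), (5, 11, 4), (7, 3, 1), (7, 7, 2), (10, 1, 0), (10, 5, 3)]


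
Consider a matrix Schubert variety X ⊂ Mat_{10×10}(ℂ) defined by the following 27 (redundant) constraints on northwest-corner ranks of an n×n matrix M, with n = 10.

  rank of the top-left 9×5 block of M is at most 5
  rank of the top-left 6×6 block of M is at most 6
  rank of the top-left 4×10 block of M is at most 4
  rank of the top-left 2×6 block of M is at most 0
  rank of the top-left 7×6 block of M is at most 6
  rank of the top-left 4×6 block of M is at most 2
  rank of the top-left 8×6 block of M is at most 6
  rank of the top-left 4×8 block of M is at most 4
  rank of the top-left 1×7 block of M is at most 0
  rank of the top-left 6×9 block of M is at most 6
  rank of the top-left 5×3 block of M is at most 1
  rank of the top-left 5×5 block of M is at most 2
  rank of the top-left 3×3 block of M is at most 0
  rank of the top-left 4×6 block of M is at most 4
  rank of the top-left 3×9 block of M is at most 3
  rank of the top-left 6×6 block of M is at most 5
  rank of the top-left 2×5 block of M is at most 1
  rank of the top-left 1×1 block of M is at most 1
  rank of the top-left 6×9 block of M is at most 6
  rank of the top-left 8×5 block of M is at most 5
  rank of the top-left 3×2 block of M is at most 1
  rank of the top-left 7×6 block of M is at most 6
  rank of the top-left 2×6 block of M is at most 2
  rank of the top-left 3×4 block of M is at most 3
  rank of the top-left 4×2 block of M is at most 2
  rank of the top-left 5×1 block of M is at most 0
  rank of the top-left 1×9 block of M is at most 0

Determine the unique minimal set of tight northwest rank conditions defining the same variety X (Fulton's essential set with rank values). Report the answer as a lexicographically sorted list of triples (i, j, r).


Rank table r_w(10×10) implied by the 27 constraints:

  i=1: 0, 0, 0, 0, 0, 0, 0, 0, 0, 1
  i=2: 0, 0, 0, 0, 0, 0, 1, 1, 1, 2
  i=3: 0, 0, 0, 1, 1, 1, 2, 2, 2, 3
  i=4: 0, 1, 1, 2, 2, 2, 3, 3, 3, 4
  i=5: 0, 1, 1, 2, 2, 3, 4, 4, 4, 5
  i=6: 1, 2, 2, 3, 3, 4, 5, 5, 5, 6
  i=7: 1, 2, 3, 4, 4, 5, 6, 6, 6, 7
  i=8: 1, 2, 3, 4, 5, 6, 7, 7, 7, 8
  i=9: 1, 2, 3, 4, 5, 6, 7, 8, 8, 9
  i=10: 1, 2, 3, 4, 5, 6, 7, 8, 9, 10

giving w = (10, 7, 4, 2, 6, 1, 3, 5, 8, 9) via Δ²R.

ℓ(w)=22; the 6 essential cells (i,j,r):

[(1, 9, 0), (2, 6, 0), (3, 3, 0), (5, 1, 0), (5, 3, 1), (5, 5, 2)]


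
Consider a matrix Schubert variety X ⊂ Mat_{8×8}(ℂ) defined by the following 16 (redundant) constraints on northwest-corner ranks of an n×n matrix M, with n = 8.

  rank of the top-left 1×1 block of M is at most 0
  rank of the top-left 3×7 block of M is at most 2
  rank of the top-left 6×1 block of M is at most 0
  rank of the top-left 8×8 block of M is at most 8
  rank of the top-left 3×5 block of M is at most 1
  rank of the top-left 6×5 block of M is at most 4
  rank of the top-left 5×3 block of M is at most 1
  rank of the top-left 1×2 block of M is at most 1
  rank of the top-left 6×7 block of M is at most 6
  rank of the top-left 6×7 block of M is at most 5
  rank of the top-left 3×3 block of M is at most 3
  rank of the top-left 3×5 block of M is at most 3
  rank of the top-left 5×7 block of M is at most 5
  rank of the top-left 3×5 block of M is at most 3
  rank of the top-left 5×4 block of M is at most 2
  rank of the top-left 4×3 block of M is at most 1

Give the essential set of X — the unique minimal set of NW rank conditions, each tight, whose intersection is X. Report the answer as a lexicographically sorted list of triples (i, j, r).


Computing R[i][j] = min implied NW-rank bound (n=8, 16 conditions):

  i=1: 0, 1, 1, 1, 1, 1, 1, 1
  i=2: 0, 1, 1, 1, 1, 2, 2, 2
  i=3: 0, 1, 1, 1, 1, 2, 2, 3
  i=4: 0, 1, 1, 2, 2, 3, 3, 4
  i=5: 0, 1, 1, 2, 3, 4, 4, 5
  i=6: 0, 1, 2, 3, 4, 5, 5, 6
  i=7: 1, 2, 3, 4, 5, 6, 6, 7
  i=8: 1, 2, 3, 4, 5, 6, 7, 8

so w = (2, 6, 8, 4, 5, 3, 1, 7).

4 SE-corners of the 15-cell Rothe diagram give Ess(w):

[(3, 5, 1), (3, 7, 2), (5, 3, 1), (6, 1, 0)]


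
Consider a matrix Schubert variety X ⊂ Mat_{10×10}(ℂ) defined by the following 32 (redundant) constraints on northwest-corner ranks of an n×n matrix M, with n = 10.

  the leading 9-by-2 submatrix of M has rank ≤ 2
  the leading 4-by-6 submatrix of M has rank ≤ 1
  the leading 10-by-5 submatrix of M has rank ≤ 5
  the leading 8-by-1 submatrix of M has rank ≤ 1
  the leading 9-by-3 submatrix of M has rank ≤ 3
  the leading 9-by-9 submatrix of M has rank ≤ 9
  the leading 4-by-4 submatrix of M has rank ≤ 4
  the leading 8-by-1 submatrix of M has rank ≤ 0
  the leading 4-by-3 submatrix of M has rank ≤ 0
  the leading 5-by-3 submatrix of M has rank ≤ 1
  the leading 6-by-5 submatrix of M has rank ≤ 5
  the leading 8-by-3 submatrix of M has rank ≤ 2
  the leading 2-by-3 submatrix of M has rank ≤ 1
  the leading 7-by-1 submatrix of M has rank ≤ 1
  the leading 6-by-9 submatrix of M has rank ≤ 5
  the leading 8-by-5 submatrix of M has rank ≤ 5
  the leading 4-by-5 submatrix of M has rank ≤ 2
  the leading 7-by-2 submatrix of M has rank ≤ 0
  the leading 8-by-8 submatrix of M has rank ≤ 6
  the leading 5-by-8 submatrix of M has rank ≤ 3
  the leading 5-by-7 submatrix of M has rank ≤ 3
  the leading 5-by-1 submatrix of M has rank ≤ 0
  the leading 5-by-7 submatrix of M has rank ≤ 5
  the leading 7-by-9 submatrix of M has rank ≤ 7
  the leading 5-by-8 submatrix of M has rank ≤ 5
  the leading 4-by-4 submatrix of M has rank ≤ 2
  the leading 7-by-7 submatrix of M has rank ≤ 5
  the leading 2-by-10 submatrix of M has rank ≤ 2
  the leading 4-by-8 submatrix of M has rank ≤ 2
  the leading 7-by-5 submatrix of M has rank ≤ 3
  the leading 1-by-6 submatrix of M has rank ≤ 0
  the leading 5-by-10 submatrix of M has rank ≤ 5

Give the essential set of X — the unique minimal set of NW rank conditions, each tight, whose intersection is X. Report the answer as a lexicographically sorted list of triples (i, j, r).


Propagating the 32 rank bounds to every northwest block:

  row 1: 0, 0, 0, 0, 0, 0, 1, 1, 1, 1
  row 2: 0, 0, 0, 1, 1, 1, 2, 2, 2, 2
  row 3: 0, 0, 0, 1, 1, 1, 2, 2, 3, 3
  row 4: 0, 0, 0, 1, 1, 1, 2, 2, 3, 4
  row 5: 0, 0, 1, 2, 2, 2, 3, 3, 4, 5
  row 6: 0, 0, 1, 2, 3, 3, 4, 4, 5, 6
  row 7: 0, 0, 1, 2, 3, 4, 5, 5, 6, 7
  row 8: 0, 1, 2, 3, 4, 5, 6, 6, 7, 8
  row 9: 1, 2, 3, 4, 5, 6, 7, 7, 8, 9
  row 10: 1, 2, 3, 4, 5, 6, 7, 8, 9, 10

reading off 1-entries of Δ²R: w = (7, 4, 9, 10, 3, 5, 6, 2, 1, 8).

D(w) has 28 cells with 6 SE-corners; essential set:

[(1, 6, 0), (4, 3, 0), (4, 6, 1), (4, 8, 2), (7, 2, 0), (8, 1, 0)]


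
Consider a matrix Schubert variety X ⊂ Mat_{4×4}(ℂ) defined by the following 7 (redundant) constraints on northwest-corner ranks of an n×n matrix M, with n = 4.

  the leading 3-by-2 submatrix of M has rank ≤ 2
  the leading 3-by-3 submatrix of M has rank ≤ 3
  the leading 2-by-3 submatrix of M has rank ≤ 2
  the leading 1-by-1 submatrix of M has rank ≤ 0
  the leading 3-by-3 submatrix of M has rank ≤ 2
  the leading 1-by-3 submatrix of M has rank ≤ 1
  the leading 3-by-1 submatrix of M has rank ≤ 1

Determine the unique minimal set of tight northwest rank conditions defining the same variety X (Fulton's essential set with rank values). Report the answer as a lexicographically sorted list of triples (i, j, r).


Computing R[i][j] = min implied NW-rank bound (n=4, 7 conditions):

  0 | 1 | 1 | 1
  1 | 2 | 2 | 2
  1 | 2 | 2 | 3
  1 | 2 | 3 | 4

giving w = (2, 1, 4, 3) via Δ²R.

2 SE-corners of the 2-cell Rothe diagram give Ess(w):

[(1, 1, 0), (3, 3, 2)]


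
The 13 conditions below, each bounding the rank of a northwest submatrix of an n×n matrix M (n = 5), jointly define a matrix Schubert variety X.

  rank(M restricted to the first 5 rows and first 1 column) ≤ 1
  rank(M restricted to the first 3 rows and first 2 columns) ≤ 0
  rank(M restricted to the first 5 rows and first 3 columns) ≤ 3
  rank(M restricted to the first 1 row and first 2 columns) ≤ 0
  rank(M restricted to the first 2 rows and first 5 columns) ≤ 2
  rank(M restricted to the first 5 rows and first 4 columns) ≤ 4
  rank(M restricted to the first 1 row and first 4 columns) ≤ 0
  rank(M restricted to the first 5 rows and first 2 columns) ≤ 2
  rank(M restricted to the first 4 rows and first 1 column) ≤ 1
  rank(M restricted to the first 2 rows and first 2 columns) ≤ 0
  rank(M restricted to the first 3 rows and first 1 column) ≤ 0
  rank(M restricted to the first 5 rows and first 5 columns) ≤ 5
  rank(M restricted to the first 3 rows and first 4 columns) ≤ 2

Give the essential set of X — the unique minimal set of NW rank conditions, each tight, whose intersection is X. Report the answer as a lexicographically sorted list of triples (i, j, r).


Reconstructing r_w from the 13 given conditions:

  R[1]: 0 | 0 | 0 | 0 | 1
  R[2]: 0 | 0 | 1 | 1 | 2
  R[3]: 0 | 0 | 1 | 2 | 3
  R[4]: 1 | 1 | 2 | 3 | 4
  R[5]: 1 | 2 | 3 | 4 | 5

hence w(1..5) = (5, 3, 4, 1, 2).

2 SE-corners of the 8-cell Rothe diagram give Ess(w):

[(1, 4, 0), (3, 2, 0)]


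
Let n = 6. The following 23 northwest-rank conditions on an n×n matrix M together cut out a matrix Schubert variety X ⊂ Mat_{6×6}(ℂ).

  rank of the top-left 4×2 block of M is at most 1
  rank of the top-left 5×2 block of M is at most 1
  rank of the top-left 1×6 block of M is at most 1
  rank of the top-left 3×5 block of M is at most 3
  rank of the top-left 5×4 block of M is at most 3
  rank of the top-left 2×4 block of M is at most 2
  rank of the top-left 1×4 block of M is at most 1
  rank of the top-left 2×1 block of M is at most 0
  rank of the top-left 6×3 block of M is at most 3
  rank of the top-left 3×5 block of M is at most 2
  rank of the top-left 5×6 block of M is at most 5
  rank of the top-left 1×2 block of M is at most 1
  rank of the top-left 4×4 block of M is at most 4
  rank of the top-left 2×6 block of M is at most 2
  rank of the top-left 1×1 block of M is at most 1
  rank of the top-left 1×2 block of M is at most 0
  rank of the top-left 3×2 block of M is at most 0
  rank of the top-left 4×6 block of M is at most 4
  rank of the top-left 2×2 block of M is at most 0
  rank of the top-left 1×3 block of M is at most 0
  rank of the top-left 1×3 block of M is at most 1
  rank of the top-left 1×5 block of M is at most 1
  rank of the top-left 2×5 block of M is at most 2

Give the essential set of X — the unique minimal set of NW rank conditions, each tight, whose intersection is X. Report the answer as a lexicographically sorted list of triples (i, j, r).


Recovering R(i,j) via the rank-extension bound from the 23 conditions:

  row 1: 0  0  0  1  1  1
  row 2: 0  0  1  2  2  2
  row 3: 0  0  1  2  2  3
  row 4: 1  1  2  3  3  4
  row 5: 1  1  2  3  4  5
  row 6: 1  2  3  4  5  6

reading off 1-entries of Δ²R: w = (4, 3, 6, 1, 5, 2).

|D(w)|=9, |Ess(w)|=4:

[(1, 3, 0), (3, 2, 0), (3, 5, 2), (5, 2, 1)]


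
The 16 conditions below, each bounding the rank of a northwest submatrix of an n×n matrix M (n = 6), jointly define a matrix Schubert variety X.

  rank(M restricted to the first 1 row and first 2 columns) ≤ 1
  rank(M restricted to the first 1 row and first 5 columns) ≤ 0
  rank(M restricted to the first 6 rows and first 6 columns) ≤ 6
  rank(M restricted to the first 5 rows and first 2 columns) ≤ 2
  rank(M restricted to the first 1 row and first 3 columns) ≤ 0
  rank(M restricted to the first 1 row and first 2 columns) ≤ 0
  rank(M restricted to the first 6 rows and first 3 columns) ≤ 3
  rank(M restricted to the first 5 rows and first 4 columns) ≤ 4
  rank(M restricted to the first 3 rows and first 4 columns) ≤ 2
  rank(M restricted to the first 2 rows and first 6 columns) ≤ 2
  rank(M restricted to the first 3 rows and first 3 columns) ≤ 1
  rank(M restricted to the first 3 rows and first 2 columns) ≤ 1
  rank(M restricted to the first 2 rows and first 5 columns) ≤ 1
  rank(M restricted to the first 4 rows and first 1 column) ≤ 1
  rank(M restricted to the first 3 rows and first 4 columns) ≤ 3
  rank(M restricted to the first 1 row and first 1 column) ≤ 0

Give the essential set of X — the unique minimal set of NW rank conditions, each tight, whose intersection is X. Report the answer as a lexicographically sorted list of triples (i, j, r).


Reconstructing r_w from the 16 given conditions:

  0 | 0 | 0 | 0 | 0 | 1
  1 | 1 | 1 | 1 | 1 | 2
  1 | 1 | 1 | 2 | 2 | 3
  1 | 2 | 2 | 3 | 3 | 4
  1 | 2 | 3 | 4 | 4 | 5
  1 | 2 | 3 | 4 | 5 | 6

the unique w with this rank table is (6, 1, 4, 2, 3, 5).

D(w) has 7 cells with 2 SE-corners; essential set:

[(1, 5, 0), (3, 3, 1)]


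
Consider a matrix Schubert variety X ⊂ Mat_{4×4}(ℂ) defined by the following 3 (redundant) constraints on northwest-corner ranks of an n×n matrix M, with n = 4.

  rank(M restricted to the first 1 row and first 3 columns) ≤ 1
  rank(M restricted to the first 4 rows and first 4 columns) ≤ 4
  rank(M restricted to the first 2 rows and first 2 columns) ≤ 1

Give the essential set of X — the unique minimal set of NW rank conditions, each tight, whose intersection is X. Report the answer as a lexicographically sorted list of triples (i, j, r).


Rank table r_w(4×4) implied by the 3 constraints:

  1  1  1  1
  1  1  2  2
  1  2  3  3
  1  2  3  4

the unique w with this rank table is (1, 3, 2, 4).

Fulton essential set (the sole Rothe cell):

[(2, 2, 1)]


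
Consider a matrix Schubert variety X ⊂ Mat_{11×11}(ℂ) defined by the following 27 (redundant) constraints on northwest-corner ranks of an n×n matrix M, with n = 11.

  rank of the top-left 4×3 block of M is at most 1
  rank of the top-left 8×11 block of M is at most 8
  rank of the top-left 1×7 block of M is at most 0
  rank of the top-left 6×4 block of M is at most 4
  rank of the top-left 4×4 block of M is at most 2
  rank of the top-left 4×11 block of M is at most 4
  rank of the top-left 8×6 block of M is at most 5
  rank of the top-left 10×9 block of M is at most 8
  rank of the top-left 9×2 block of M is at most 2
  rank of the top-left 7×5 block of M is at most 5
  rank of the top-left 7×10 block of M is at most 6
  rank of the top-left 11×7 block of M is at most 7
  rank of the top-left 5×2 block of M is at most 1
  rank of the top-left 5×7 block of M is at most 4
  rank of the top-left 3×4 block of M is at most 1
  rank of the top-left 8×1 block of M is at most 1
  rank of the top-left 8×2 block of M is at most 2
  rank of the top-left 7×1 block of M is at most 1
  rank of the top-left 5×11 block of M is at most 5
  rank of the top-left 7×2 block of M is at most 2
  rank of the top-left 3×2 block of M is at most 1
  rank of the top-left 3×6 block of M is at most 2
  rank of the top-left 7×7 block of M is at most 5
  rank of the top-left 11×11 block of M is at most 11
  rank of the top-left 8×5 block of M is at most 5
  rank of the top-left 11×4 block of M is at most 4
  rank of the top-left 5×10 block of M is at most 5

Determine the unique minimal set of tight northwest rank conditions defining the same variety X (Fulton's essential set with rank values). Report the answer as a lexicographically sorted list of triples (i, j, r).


Reconstructing r_w from the 27 given conditions:

  i=1: 0 0 0 0 0 0 0 1 1 1 1
  i=2: 1 1 1 1 1 1 1 2 2 2 2
  i=3: 1 1 1 1 2 2 2 3 3 3 3
  i=4: 1 1 1 2 3 3 3 4 4 4 4
  i=5: 1 1 2 3 4 4 4 5 5 5 5
  i=6: 1 2 3 4 5 5 5 6 6 6 6
  i=7: 1 2 3 4 5 5 5 6 6 6 7
  i=8: 1 2 3 4 5 5 6 7 7 7 8
  i=9: 1 2 3 4 5 6 7 8 8 8 9
  i=10: 1 2 3 4 5 6 7 8 8 9 10
  i=11: 1 2 3 4 5 6 7 8 9 10 11

second differences of R give the permutation w = (8, 1, 5, 4, 3, 2, 11, 7, 6, 10, 9).

Fulton essential set (8 of the 19 Rothe cells):

[(1, 7, 0), (3, 4, 1), (4, 3, 1), (5, 2, 1), (7, 7, 5), (7, 10, 6), (8, 6, 5), (10, 9, 8)]


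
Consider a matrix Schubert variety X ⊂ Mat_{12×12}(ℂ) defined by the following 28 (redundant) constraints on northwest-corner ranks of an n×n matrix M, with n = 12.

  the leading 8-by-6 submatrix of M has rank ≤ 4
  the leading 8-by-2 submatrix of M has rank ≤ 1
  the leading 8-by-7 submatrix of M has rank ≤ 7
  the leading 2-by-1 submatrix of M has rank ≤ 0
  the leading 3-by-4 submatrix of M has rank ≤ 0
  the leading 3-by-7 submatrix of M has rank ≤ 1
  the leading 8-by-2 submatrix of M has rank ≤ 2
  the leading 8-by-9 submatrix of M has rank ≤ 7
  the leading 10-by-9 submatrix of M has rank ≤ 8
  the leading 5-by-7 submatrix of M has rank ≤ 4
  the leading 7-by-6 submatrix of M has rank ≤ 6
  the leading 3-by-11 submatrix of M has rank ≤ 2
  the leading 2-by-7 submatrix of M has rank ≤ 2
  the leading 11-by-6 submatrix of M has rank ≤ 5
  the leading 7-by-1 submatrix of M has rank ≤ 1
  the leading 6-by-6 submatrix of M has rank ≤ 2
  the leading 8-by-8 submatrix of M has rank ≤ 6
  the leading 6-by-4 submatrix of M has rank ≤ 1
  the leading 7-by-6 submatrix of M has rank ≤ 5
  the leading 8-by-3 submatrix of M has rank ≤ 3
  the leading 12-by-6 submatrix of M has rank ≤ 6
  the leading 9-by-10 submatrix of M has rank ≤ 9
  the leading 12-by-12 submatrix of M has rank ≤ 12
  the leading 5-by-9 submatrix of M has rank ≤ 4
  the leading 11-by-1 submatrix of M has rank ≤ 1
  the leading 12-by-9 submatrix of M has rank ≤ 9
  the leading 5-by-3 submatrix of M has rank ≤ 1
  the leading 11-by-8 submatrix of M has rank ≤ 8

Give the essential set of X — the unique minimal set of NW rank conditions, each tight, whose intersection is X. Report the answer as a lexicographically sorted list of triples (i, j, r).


Propagating the 28 rank bounds to every northwest block:

  0 0 0 0 1 1 1 1 1 1 1 1
  0 0 0 0 1 1 1 2 2 2 2 2
  0 0 0 0 1 1 1 2 2 2 2 3
  1 1 1 1 2 2 2 3 3 3 3 4
  1 1 1 1 2 2 3 4 4 4 4 5
  1 1 1 1 2 2 3 4 5 5 5 6
  1 1 2 2 3 3 4 5 6 6 6 7
  1 1 2 3 4 4 5 6 7 7 7 8
  1 2 3 4 5 5 6 7 8 8 8 9
  1 2 3 4 5 5 6 7 8 9 9 10
  1 2 3 4 5 5 6 7 8 9 10 11
  1 2 3 4 5 6 7 8 9 10 11 12

reading off 1-entries of Δ²R: w = (5, 8, 12, 1, 7, 9, 3, 4, 2, 10, 11, 6).

|D(w)|=31, |Ess(w)|=7:

[(3, 4, 0), (3, 7, 1), (3, 11, 2), (6, 4, 1), (6, 6, 2), (8, 2, 1), (11, 6, 5)]


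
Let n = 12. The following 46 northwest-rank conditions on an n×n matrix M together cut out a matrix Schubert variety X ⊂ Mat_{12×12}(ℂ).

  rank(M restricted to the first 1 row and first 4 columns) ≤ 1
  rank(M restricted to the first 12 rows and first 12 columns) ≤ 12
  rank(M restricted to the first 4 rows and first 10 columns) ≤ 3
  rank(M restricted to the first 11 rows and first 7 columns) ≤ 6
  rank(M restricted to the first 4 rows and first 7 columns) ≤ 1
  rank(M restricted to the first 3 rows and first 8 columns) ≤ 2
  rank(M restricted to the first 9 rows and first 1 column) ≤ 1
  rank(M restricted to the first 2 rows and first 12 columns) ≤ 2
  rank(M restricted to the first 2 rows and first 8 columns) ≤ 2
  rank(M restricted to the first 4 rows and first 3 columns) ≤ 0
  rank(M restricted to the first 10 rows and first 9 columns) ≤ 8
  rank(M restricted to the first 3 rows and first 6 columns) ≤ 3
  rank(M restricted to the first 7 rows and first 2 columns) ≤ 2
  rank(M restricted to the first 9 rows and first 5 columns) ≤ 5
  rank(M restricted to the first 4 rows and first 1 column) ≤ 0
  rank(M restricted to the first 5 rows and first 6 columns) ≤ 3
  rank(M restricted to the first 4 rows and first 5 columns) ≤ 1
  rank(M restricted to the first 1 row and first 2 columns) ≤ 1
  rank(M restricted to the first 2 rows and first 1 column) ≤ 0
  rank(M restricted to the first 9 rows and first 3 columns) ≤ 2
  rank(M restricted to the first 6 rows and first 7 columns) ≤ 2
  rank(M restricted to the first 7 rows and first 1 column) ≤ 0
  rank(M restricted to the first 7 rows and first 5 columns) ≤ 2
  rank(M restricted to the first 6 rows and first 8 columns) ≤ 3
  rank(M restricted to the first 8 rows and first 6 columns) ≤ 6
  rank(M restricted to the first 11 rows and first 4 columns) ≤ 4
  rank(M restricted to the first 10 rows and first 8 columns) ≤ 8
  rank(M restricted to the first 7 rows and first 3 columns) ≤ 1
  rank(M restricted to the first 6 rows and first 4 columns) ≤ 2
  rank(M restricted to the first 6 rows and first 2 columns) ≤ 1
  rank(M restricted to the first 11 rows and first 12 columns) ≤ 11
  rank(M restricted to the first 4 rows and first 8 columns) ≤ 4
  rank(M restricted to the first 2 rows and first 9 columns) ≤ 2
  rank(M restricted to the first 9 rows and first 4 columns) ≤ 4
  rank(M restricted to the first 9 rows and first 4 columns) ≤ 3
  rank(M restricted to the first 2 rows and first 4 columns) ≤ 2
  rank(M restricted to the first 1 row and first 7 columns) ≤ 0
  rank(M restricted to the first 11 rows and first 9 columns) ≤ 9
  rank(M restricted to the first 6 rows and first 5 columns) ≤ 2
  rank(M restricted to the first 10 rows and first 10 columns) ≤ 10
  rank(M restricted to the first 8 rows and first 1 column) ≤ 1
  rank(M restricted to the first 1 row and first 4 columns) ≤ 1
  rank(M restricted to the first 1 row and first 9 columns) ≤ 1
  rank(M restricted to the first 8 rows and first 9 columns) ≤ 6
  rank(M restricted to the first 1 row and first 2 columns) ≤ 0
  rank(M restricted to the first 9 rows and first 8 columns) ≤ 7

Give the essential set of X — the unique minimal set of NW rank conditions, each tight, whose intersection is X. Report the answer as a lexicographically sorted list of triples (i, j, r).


Propagating the 46 rank bounds to every northwest block:

  0 | 0 | 0 | 0 | 0 | 0 | 0 | 1 | 1 | 1 | 1 | 1
  0 | 0 | 0 | 1 | 1 | 1 | 1 | 2 | 2 | 2 | 2 | 2
  0 | 0 | 0 | 1 | 1 | 1 | 1 | 2 | 3 | 3 | 3 | 3
  0 | 0 | 0 | 1 | 1 | 1 | 1 | 2 | 3 | 3 | 4 | 4
  0 | 1 | 1 | 2 | 2 | 2 | 2 | 3 | 4 | 4 | 5 | 5
  0 | 1 | 1 | 2 | 2 | 2 | 2 | 3 | 4 | 5 | 6 | 6
  0 | 1 | 1 | 2 | 2 | 3 | 3 | 4 | 5 | 6 | 7 | 7
  1 | 2 | 2 | 3 | 3 | 4 | 4 | 5 | 6 | 7 | 8 | 8
  1 | 2 | 2 | 3 | 4 | 5 | 5 | 6 | 7 | 8 | 9 | 9
  1 | 2 | 3 | 4 | 5 | 6 | 6 | 7 | 8 | 9 | 10 | 10
  1 | 2 | 3 | 4 | 5 | 6 | 6 | 7 | 8 | 9 | 10 | 11
  1 | 2 | 3 | 4 | 5 | 6 | 7 | 8 | 9 | 10 | 11 | 12

hence w(1..12) = (8, 4, 9, 11, 2, 10, 6, 1, 5, 3, 12, 7).

Rothe diagram D(w) (34 cells), 10 SE-corners (essential conditions):

[(1, 7, 0), (4, 3, 0), (4, 7, 1), (4, 10, 3), (6, 7, 2), (7, 1, 0), (7, 3, 1), (7, 5, 2), (9, 3, 2), (11, 7, 6)]


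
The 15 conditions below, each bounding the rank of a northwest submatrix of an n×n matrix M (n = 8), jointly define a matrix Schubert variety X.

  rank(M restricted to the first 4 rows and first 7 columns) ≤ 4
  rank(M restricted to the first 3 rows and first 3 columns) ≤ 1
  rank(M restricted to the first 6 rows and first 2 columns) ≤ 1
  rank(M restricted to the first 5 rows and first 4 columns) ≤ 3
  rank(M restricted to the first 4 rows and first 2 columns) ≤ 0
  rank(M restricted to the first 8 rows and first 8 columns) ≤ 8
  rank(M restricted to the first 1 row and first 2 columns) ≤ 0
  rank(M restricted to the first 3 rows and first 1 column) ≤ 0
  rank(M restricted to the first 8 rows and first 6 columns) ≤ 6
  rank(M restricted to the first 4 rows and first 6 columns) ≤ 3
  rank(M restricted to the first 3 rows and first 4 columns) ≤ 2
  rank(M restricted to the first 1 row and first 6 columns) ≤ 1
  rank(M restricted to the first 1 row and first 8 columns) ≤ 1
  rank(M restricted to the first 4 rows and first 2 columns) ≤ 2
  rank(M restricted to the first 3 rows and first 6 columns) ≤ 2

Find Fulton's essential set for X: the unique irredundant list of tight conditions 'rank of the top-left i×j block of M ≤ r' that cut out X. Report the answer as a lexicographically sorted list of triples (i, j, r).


The tightest implied rank at each (i,j), from the 15 conditions:

  row 1: 0  0  1  1  1  1  1  1
  row 2: 0  0  1  2  2  2  2  2
  row 3: 0  0  1  2  2  2  3  3
  row 4: 0  0  1  2  3  3  4  4
  row 5: 1  1  2  3  4  4  5  5
  row 6: 1  1  2  3  4  5  6  6
  row 7: 1  2  3  4  5  6  7  7
  row 8: 1  2  3  4  5  6  7  8

second differences of R give the permutation w = (3, 4, 7, 5, 1, 6, 2, 8).

ℓ(w)=11; the 3 essential cells (i,j,r):

[(3, 6, 2), (4, 2, 0), (6, 2, 1)]


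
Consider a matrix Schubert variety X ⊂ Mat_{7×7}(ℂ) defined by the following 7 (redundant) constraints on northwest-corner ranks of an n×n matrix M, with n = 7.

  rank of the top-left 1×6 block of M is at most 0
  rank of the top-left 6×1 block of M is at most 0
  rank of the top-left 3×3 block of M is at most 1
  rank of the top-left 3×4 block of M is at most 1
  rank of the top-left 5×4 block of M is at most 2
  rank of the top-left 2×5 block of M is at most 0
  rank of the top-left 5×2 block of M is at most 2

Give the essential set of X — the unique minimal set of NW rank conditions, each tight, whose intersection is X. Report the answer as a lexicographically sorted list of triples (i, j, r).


Propagating the 7 rank bounds to every northwest block:

  i=1: 0  0  0  0  0  0  1
  i=2: 0  0  0  0  0  1  2
  i=3: 0  1  1  1  1  2  3
  i=4: 0  1  2  2  2  3  4
  i=5: 0  1  2  2  3  4  5
  i=6: 0  1  2  3  4  5  6
  i=7: 1  2  3  4  5  6  7

hence w(1..7) = (7, 6, 2, 3, 5, 4, 1).

|D(w)|=16, |Ess(w)|=4:

[(1, 6, 0), (2, 5, 0), (5, 4, 2), (6, 1, 0)]


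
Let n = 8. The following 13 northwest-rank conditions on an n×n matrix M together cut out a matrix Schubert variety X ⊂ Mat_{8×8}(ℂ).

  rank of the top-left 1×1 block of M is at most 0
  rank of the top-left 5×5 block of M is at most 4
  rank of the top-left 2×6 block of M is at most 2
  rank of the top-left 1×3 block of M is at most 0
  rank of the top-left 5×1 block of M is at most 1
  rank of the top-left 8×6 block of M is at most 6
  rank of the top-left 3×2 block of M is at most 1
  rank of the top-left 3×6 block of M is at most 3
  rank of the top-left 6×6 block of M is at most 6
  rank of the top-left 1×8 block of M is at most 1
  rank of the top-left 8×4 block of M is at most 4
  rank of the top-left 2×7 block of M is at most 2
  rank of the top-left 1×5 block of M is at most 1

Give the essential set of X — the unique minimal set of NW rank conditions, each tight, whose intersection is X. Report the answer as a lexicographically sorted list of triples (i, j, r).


Reconstructing r_w from the 13 given conditions:

  i=1: 0  0  0  1  1  1  1  1
  i=2: 1  1  1  2  2  2  2  2
  i=3: 1  1  2  3  3  3  3  3
  i=4: 1  2  3  4  4  4  4  4
  i=5: 1  2  3  4  4  5  5  5
  i=6: 1  2  3  4  5  6  6  6
  i=7: 1  2  3  4  5  6  7  7
  i=8: 1  2  3  4  5  6  7  8

giving w = (4, 1, 3, 2, 6, 5, 7, 8) via Δ²R.

ℓ(w)=5; the 3 essential cells (i,j,r):

[(1, 3, 0), (3, 2, 1), (5, 5, 4)]


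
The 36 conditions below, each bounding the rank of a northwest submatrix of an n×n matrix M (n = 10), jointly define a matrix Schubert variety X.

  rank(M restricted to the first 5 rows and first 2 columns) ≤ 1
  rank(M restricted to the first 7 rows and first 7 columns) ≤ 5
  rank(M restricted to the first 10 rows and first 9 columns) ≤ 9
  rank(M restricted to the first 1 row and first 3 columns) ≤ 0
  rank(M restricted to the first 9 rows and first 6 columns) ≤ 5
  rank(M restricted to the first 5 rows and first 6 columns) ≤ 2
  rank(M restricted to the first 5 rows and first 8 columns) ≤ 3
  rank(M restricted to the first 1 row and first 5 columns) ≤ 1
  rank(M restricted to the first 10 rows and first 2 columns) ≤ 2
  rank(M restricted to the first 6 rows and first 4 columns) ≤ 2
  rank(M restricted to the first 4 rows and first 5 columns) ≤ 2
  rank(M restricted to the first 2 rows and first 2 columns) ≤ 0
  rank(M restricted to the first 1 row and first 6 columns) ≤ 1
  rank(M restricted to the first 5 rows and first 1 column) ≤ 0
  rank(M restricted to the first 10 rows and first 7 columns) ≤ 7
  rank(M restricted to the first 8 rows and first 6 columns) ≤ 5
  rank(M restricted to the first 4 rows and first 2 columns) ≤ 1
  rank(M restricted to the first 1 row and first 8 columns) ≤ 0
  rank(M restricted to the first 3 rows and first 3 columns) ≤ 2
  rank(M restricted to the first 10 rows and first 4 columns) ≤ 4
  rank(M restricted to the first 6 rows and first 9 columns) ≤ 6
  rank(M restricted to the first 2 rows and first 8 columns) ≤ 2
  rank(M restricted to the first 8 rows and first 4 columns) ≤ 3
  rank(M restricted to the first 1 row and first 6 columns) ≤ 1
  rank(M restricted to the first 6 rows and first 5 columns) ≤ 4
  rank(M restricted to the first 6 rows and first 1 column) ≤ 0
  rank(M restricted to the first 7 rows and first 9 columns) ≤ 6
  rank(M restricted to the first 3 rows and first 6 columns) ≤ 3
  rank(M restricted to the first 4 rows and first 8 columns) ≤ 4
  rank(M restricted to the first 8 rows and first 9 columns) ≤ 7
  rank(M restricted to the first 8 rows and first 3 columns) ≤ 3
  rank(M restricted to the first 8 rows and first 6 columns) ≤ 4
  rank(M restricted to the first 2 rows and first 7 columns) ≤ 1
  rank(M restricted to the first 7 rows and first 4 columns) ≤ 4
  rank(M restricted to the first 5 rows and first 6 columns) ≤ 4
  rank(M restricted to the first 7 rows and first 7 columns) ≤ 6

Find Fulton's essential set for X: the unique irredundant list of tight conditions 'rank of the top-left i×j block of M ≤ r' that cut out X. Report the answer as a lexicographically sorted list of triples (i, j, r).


Propagating the 36 rank bounds to every northwest block:

  0  0  0  0  0  0  0  0  1  1
  0  0  1  1  1  1  1  1  2  2
  0  1  2  2  2  2  2  2  3  3
  0  1  2  2  2  2  3  3  4  4
  0  1  2  2  2  2  3  3  4  5
  0  1  2  2  3  3  4  4  5  6
  1  2  3  3  4  4  5  5  6  7
  1  2  3  3  4  4  5  6  7  8
  1  2  3  4  5  5  6  7  8  9
  1  2  3  4  5  6  7  8  9  10

second differences of R give the permutation w = (9, 3, 2, 7, 10, 5, 1, 8, 4, 6).

8 SE-corners of the 24-cell Rothe diagram give Ess(w):

[(1, 8, 0), (2, 2, 0), (5, 6, 2), (5, 8, 3), (6, 1, 0), (6, 4, 2), (8, 4, 3), (8, 6, 4)]
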